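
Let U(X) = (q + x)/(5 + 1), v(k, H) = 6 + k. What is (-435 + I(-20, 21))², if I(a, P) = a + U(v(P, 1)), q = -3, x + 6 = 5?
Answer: 1868689/9 ≈ 2.0763e+5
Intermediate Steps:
x = -1 (x = -6 + 5 = -1)
U(X) = -⅔ (U(X) = (-3 - 1)/(5 + 1) = -4/6 = -4*⅙ = -⅔)
I(a, P) = -⅔ + a (I(a, P) = a - ⅔ = -⅔ + a)
(-435 + I(-20, 21))² = (-435 + (-⅔ - 20))² = (-435 - 62/3)² = (-1367/3)² = 1868689/9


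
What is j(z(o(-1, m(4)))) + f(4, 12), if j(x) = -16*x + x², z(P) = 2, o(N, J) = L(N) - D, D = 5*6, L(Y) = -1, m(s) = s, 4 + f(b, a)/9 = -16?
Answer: -208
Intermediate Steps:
f(b, a) = -180 (f(b, a) = -36 + 9*(-16) = -36 - 144 = -180)
D = 30
o(N, J) = -31 (o(N, J) = -1 - 1*30 = -1 - 30 = -31)
j(x) = x² - 16*x
j(z(o(-1, m(4)))) + f(4, 12) = 2*(-16 + 2) - 180 = 2*(-14) - 180 = -28 - 180 = -208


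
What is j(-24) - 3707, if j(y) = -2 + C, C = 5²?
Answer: -3684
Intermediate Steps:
C = 25
j(y) = 23 (j(y) = -2 + 25 = 23)
j(-24) - 3707 = 23 - 3707 = -3684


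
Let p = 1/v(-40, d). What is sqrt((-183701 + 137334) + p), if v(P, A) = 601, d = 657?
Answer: I*sqrt(16747806166)/601 ≈ 215.33*I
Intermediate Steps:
p = 1/601 ≈ 0.0016639
sqrt((-183701 + 137334) + p) = sqrt((-183701 + 137334) + 1/601) = sqrt(-46367 + 1/601) = sqrt(-27866566/601) = I*sqrt(16747806166)/601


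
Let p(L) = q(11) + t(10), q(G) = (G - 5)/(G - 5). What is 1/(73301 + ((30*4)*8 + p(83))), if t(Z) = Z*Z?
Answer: 1/74362 ≈ 1.3448e-5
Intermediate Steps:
q(G) = 1 (q(G) = (-5 + G)/(-5 + G) = 1)
t(Z) = Z**2
p(L) = 101 (p(L) = 1 + 10**2 = 1 + 100 = 101)
1/(73301 + ((30*4)*8 + p(83))) = 1/(73301 + ((30*4)*8 + 101)) = 1/(73301 + (120*8 + 101)) = 1/(73301 + (960 + 101)) = 1/(73301 + 1061) = 1/74362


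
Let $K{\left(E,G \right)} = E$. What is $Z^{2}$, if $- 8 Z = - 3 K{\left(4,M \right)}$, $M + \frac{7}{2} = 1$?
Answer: $\frac{9}{4} \approx 2.25$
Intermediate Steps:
$M = - \frac{5}{2}$ ($M = - \frac{7}{2} + 1 = - \frac{5}{2} \approx -2.5$)
$Z = \frac{3}{2}$ ($Z = - \frac{\left(-3\right) 4}{8} = \left(- \frac{1}{8}\right) \left(-12\right) = \frac{3}{2} \approx 1.5$)
$Z^{2} = \left(\frac{3}{2}\right)^{2} = \frac{9}{4}$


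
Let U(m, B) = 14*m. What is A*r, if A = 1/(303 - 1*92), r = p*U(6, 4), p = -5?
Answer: -420/211 ≈ -1.9905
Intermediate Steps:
r = -420 (r = -70*6 = -5*84 = -420)
A = 1/211 (A = 1/(303 - 92) = 1/211 ≈ 0.0047393)
A*r = (1/211)*(-420) = -420/211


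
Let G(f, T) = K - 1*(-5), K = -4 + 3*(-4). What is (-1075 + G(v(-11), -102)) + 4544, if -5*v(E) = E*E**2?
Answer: 3458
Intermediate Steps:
v(E) = -E**3/5 (v(E) = -E*E**2/5 = -E**3/5)
K = -16 (K = -4 - 12 = -16)
G(f, T) = -11 (G(f, T) = -16 - 1*(-5) = -16 + 5 = -11)
(-1075 + G(v(-11), -102)) + 4544 = (-1075 - 11) + 4544 = -1086 + 4544 = 3458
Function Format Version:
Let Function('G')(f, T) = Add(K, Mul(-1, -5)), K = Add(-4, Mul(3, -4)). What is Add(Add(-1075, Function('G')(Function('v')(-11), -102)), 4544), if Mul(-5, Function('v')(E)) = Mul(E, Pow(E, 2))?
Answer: 3458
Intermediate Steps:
Function('v')(E) = Mul(Rational(-1, 5), Pow(E, 3)) (Function('v')(E) = Mul(Rational(-1, 5), Mul(E, Pow(E, 2))) = Mul(Rational(-1, 5), Pow(E, 3)))
K = -16 (K = Add(-4, -12) = -16)
Function('G')(f, T) = -11 (Function('G')(f, T) = Add(-16, Mul(-1, -5)) = Add(-16, 5) = -11)
Add(Add(-1075, Function('G')(Function('v')(-11), -102)), 4544) = Add(Add(-1075, -11), 4544) = Add(-1086, 4544) = 3458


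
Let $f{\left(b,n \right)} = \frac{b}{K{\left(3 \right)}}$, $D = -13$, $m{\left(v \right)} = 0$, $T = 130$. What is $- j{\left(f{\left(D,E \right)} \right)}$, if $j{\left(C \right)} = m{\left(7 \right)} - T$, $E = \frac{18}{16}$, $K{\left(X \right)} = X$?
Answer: $130$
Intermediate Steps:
$E = \frac{9}{8}$ ($E = 18 \cdot \frac{1}{16} = \frac{9}{8} \approx 1.125$)
$f{\left(b,n \right)} = \frac{b}{3}$
$j{\left(C \right)} = -130$ ($j{\left(C \right)} = 0 - 130 = -130$)
$- j{\left(f{\left(D,E \right)} \right)} = \left(-1\right) \left(-130\right) = 130$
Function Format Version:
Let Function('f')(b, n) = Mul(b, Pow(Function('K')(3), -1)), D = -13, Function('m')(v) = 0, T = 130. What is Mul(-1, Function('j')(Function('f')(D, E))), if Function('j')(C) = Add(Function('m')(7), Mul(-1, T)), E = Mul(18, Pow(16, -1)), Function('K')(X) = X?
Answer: 130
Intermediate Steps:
E = Rational(9, 8) (E = Mul(18, Rational(1, 16)) = Rational(9, 8) ≈ 1.1250)
Function('f')(b, n) = Mul(Rational(1, 3), b) (Function('f')(b, n) = Mul(b, Pow(3, -1)) = Mul(b, Rational(1, 3)) = Mul(Rational(1, 3), b))
Function('j')(C) = -130 (Function('j')(C) = Add(0, Mul(-1, 130)) = Add(0, -130) = -130)
Mul(-1, Function('j')(Function('f')(D, E))) = Mul(-1, -130) = 130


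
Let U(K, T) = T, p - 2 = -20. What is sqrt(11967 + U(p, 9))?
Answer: 2*sqrt(2994) ≈ 109.43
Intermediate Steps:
p = -18 (p = 2 - 20 = -18)
sqrt(11967 + U(p, 9)) = sqrt(11967 + 9) = sqrt(11976) = 2*sqrt(2994)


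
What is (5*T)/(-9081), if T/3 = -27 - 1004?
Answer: 5155/3027 ≈ 1.7030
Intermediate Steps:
T = -3093 (T = 3*(-27 - 1004) = 3*(-1031) = -3093)
(5*T)/(-9081) = (5*(-3093))/(-9081) = -15465*(-1/9081) = 5155/3027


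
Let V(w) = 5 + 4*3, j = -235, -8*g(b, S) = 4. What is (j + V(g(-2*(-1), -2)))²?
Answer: 47524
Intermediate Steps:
g(b, S) = -½ (g(b, S) = -⅛*4 = -½)
V(w) = 17 (V(w) = 5 + 12 = 17)
(j + V(g(-2*(-1), -2)))² = (-235 + 17)² = (-218)² = 47524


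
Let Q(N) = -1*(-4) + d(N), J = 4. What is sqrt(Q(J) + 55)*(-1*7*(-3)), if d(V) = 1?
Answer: 42*sqrt(15) ≈ 162.67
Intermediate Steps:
Q(N) = 5 (Q(N) = -1*(-4) + 1 = 4 + 1 = 5)
sqrt(Q(J) + 55)*(-1*7*(-3)) = sqrt(5 + 55)*(-1*7*(-3)) = sqrt(60)*(-7*(-3)) = (2*sqrt(15))*21 = 42*sqrt(15)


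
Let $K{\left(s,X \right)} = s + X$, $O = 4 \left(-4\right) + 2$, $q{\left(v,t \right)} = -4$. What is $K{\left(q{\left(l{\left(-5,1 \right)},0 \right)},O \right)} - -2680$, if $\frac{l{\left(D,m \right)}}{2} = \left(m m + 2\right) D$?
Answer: $2662$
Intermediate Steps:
$l{\left(D,m \right)} = 2 D \left(2 + m^{2}\right)$ ($l{\left(D,m \right)} = 2 \left(m m + 2\right) D = 2 \left(m^{2} + 2\right) D = 2 \left(2 + m^{2}\right) D = 2 D \left(2 + m^{2}\right)$)
$O = -14$ ($O = -16 + 2 = -14$)
$K{\left(s,X \right)} = X + s$
$K{\left(q{\left(l{\left(-5,1 \right)},0 \right)},O \right)} - -2680 = \left(-14 - 4\right) - -2680 = -18 + 2680 = 2662$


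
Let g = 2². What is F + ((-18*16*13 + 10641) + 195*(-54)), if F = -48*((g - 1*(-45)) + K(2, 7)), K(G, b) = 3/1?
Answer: -6129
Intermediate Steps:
g = 4
K(G, b) = 3 (K(G, b) = 3*1 = 3)
F = -2496 (F = -48*((4 - 1*(-45)) + 3) = -48*((4 + 45) + 3) = -48*(49 + 3) = -48*52 = -2496)
F + ((-18*16*13 + 10641) + 195*(-54)) = -2496 + ((-18*16*13 + 10641) + 195*(-54)) = -2496 + ((-288*13 + 10641) - 10530) = -2496 + ((-3744 + 10641) - 10530) = -2496 + (6897 - 10530) = -2496 - 3633 = -6129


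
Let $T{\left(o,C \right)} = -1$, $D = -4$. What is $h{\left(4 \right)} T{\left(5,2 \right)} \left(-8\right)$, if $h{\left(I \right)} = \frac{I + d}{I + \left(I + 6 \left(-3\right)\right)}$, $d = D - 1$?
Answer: $\frac{4}{5} \approx 0.8$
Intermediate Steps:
$d = -5$ ($d = -4 - 1 = -5$)
$h{\left(I \right)} = \frac{-5 + I}{-18 + 2 I}$ ($h{\left(I \right)} = \frac{I - 5}{I + \left(I + 6 \left(-3\right)\right)} = \frac{-5 + I}{I + \left(I - 18\right)} = \frac{-5 + I}{I + \left(-18 + I\right)} = \frac{-5 + I}{-18 + 2 I}$)
$h{\left(4 \right)} T{\left(5,2 \right)} \left(-8\right) = \frac{-5 + 4}{2 \left(-9 + 4\right)} \left(-1\right) \left(-8\right) = \frac{1}{2} \frac{1}{-5} \left(-1\right) \left(-1\right) \left(-8\right) = \frac{1}{2} \left(- \frac{1}{5}\right) \left(-1\right) \left(-1\right) \left(-8\right) = \frac{1}{10} \left(-1\right) \left(-8\right) = \left(- \frac{1}{10}\right) \left(-8\right) = \frac{4}{5}$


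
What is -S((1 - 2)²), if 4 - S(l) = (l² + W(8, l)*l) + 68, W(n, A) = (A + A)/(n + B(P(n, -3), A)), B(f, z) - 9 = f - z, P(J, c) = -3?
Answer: 847/13 ≈ 65.154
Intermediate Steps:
B(f, z) = 9 + f - z (B(f, z) = 9 + (f - z) = 9 + f - z)
W(n, A) = 2*A/(6 + n - A) (W(n, A) = (A + A)/(n + (9 - 3 - A)) = (2*A)/(n + (6 - A)) = (2*A)/(6 + n - A) = 2*A/(6 + n - A))
S(l) = -64 - l² - 2*l²/(14 - l) (S(l) = 4 - ((l² + (2*l/(6 + 8 - l))*l) + 68) = 4 - ((l² + (2*l/(14 - l))*l) + 68) = 4 - ((l² + 2*l²/(14 - l)) + 68) = 4 - (68 + l² + 2*l²/(14 - l)) = 4 + (-68 - l² - 2*l²/(14 - l)) = -64 - l² - 2*l²/(14 - l))
-S((1 - 2)²) = -(896 - ((1 - 2)²)³ - 64*(1 - 2)² + 16*((1 - 2)²)²)/(-14 + (1 - 2)²) = -(896 - ((-1)²)³ - 64*(-1)² + 16*((-1)²)²)/(-14 + (-1)²) = -(896 - 1*1³ - 64*1 + 16*1²)/(-14 + 1) = -(896 - 1*1 - 64 + 16*1)/(-13) = -(-1)*(896 - 1 - 64 + 16)/13 = -(-1)*847/13 = -1*(-847/13) = 847/13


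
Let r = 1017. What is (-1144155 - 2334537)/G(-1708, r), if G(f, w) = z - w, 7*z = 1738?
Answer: 24350844/5381 ≈ 4525.3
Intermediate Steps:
z = 1738/7 (z = (⅐)*1738 = 1738/7 ≈ 248.29)
G(f, w) = 1738/7 - w
(-1144155 - 2334537)/G(-1708, r) = (-1144155 - 2334537)/(1738/7 - 1*1017) = -3478692/(1738/7 - 1017) = -3478692/(-5381/7) = -3478692*(-7/5381) = 24350844/5381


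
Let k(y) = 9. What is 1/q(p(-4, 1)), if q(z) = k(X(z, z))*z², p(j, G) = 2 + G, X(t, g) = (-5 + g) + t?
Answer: 1/81 ≈ 0.012346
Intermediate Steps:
X(t, g) = -5 + g + t
q(z) = 9*z²
1/q(p(-4, 1)) = 1/(9*(2 + 1)²) = 1/(9*3²) = 1/(9*9) = 1/81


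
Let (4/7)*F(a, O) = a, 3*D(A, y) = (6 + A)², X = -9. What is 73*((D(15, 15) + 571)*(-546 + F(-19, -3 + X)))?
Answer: -60721619/2 ≈ -3.0361e+7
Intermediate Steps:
D(A, y) = (6 + A)²/3
F(a, O) = 7*a/4
73*((D(15, 15) + 571)*(-546 + F(-19, -3 + X))) = 73*(((6 + 15)²/3 + 571)*(-546 + (7/4)*(-19))) = 73*(((⅓)*21² + 571)*(-546 - 133/4)) = 73*(((⅓)*441 + 571)*(-2317/4)) = 73*((147 + 571)*(-2317/4)) = 73*(718*(-2317/4)) = 73*(-831803/2) = -60721619/2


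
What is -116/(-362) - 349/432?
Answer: -38113/78192 ≈ -0.48743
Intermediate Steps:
-116/(-362) - 349/432 = -116*(-1/362) - 349*1/432 = 58/181 - 349/432 = -38113/78192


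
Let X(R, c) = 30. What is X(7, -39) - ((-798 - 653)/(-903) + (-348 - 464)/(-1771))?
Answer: 6381919/228459 ≈ 27.935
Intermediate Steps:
X(7, -39) - ((-798 - 653)/(-903) + (-348 - 464)/(-1771)) = 30 - ((-798 - 653)/(-903) + (-348 - 464)/(-1771)) = 30 - (-1451*(-1/903) - 812*(-1/1771)) = 30 - (1451/903 + 116/253) = 30 - 1*471851/228459 = 30 - 471851/228459 = 6381919/228459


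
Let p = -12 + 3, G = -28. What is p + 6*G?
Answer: -177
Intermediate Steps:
p = -9
p + 6*G = -9 + 6*(-28) = -9 - 168 = -177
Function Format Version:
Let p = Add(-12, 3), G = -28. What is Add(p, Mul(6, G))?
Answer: -177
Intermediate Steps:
p = -9
Add(p, Mul(6, G)) = Add(-9, Mul(6, -28)) = Add(-9, -168) = -177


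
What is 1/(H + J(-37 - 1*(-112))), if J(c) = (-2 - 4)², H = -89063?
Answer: -1/89027 ≈ -1.1233e-5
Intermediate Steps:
J(c) = 36 (J(c) = (-6)² = 36)
1/(H + J(-37 - 1*(-112))) = 1/(-89063 + 36) = 1/(-89027) = -1/89027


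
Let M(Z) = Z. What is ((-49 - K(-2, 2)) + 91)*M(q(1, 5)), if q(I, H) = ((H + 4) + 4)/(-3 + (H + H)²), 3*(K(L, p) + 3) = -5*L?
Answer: 1625/291 ≈ 5.5842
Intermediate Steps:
K(L, p) = -3 - 5*L/3 (K(L, p) = -3 + (-5*L)/3 = -3 - 5*L/3)
q(I, H) = (8 + H)/(-3 + 4*H²) (q(I, H) = ((4 + H) + 4)/(-3 + (2*H)²) = (8 + H)/(-3 + 4*H²))
((-49 - K(-2, 2)) + 91)*M(q(1, 5)) = ((-49 - (-3 - 5/3*(-2))) + 91)*((8 + 5)/(-3 + 4*5²)) = ((-49 - (-3 + 10/3)) + 91)*(13/(-3 + 4*25)) = ((-49 - 1*⅓) + 91)*(13/(-3 + 100)) = ((-49 - ⅓) + 91)*(13/97) = (-148/3 + 91)*((1/97)*13) = (125/3)*(13/97) = 1625/291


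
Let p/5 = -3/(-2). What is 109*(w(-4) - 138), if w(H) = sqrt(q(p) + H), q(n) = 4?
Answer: -15042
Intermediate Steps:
p = 15/2 (p = 5*(-3/(-2)) = 5*(-3*(-1/2)) = 5*(3/2) = 15/2 ≈ 7.5000)
w(H) = sqrt(4 + H)
109*(w(-4) - 138) = 109*(sqrt(4 - 4) - 138) = 109*(sqrt(0) - 138) = 109*(0 - 138) = 109*(-138) = -15042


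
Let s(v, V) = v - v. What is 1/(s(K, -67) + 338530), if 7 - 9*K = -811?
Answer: 1/338530 ≈ 2.9539e-6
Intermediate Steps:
K = 818/9 (K = 7/9 - ⅑*(-811) = 7/9 + 811/9 = 818/9 ≈ 90.889)
s(v, V) = 0
1/(s(K, -67) + 338530) = 1/(0 + 338530) = 1/338530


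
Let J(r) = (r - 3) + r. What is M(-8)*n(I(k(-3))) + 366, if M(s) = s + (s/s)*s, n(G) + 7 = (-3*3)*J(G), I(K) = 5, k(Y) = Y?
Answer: 1486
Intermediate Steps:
J(r) = -3 + 2*r (J(r) = (-3 + r) + r = -3 + 2*r)
n(G) = 20 - 18*G (n(G) = -7 + (-3*3)*(-3 + 2*G) = -7 - 9*(-3 + 2*G) = -7 + (27 - 18*G) = 20 - 18*G)
M(s) = 2*s (M(s) = s + 1*s = s + s = 2*s)
M(-8)*n(I(k(-3))) + 366 = (2*(-8))*(20 - 18*5) + 366 = -16*(20 - 90) + 366 = -16*(-70) + 366 = 1120 + 366 = 1486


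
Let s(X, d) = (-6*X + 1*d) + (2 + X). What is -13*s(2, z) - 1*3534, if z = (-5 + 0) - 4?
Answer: -3313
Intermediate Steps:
z = -9 (z = -5 - 4 = -9)
s(X, d) = 2 + d - 5*X (s(X, d) = (-6*X + d) + (2 + X) = (d - 6*X) + (2 + X) = 2 + d - 5*X)
-13*s(2, z) - 1*3534 = -13*(2 - 9 - 5*2) - 1*3534 = -13*(2 - 9 - 10) - 3534 = -13*(-17) - 3534 = 221 - 3534 = -3313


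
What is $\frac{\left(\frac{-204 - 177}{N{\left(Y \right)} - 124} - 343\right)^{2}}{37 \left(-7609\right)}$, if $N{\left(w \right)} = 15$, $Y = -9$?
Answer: $- \frac{1369444036}{3344893573} \approx -0.40941$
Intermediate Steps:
$\frac{\left(\frac{-204 - 177}{N{\left(Y \right)} - 124} - 343\right)^{2}}{37 \left(-7609\right)} = \frac{\left(\frac{-204 - 177}{15 - 124} - 343\right)^{2}}{37 \left(-7609\right)} = \frac{\left(- \frac{381}{-109} - 343\right)^{2}}{-281533} = \left(\left(-381\right) \left(- \frac{1}{109}\right) - 343\right)^{2} \left(- \frac{1}{281533}\right) = \left(\frac{381}{109} - 343\right)^{2} \left(- \frac{1}{281533}\right) = \left(- \frac{37006}{109}\right)^{2} \left(- \frac{1}{281533}\right) = \frac{1369444036}{11881} \left(- \frac{1}{281533}\right) = - \frac{1369444036}{3344893573}$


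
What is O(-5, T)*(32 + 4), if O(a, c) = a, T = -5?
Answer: -180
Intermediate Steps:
O(-5, T)*(32 + 4) = -5*(32 + 4) = -5*36 = -180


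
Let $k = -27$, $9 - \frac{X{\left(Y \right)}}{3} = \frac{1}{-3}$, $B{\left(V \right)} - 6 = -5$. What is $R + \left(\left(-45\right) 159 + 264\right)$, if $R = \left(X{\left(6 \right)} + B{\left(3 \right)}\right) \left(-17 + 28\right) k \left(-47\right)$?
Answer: $397920$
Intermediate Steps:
$B{\left(V \right)} = 1$ ($B{\left(V \right)} = 6 - 5 = 1$)
$X{\left(Y \right)} = 28$ ($X{\left(Y \right)} = 27 - \frac{3}{-3} = 27 - -1 = 27 + 1 = 28$)
$R = 404811$ ($R = \left(28 + 1\right) \left(-17 + 28\right) \left(-27\right) \left(-47\right) = 29 \cdot 11 \left(-27\right) \left(-47\right) = 319 \left(-27\right) \left(-47\right) = \left(-8613\right) \left(-47\right) = 404811$)
$R + \left(\left(-45\right) 159 + 264\right) = 404811 + \left(\left(-45\right) 159 + 264\right) = 404811 + \left(-7155 + 264\right) = 404811 - 6891 = 397920$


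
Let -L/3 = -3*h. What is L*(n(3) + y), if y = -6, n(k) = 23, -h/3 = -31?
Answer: 14229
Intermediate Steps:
h = 93 (h = -3*(-31) = 93)
L = 837 (L = -(-9)*93 = -3*(-279) = 837)
L*(n(3) + y) = 837*(23 - 6) = 837*17 = 14229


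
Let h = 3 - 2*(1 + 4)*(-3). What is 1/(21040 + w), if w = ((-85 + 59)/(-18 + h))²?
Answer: 225/4734676 ≈ 4.7522e-5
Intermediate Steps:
h = 33 (h = 3 - 2*5*(-3) = 3 - 10*(-3) = 3 + 30 = 33)
w = 676/225 (w = ((-85 + 59)/(-18 + 33))² = (-26/15)² = 676/225 ≈ 3.0044)
1/(21040 + w) = 1/(21040 + 676/225) = 1/(4734676/225) = 225/4734676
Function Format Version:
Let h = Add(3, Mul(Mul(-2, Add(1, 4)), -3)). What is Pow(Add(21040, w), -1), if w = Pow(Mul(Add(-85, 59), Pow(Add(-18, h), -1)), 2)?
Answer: Rational(225, 4734676) ≈ 4.7522e-5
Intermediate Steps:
h = 33 (h = Add(3, Mul(Mul(-2, 5), -3)) = Add(3, Mul(-10, -3)) = Add(3, 30) = 33)
w = Rational(676, 225) (w = Pow(Mul(Add(-85, 59), Pow(Add(-18, 33), -1)), 2) = Pow(Mul(-26, Pow(15, -1)), 2) = Pow(Mul(-26, Rational(1, 15)), 2) = Pow(Rational(-26, 15), 2) = Rational(676, 225) ≈ 3.0044)
Pow(Add(21040, w), -1) = Pow(Add(21040, Rational(676, 225)), -1) = Pow(Rational(4734676, 225), -1) = Rational(225, 4734676)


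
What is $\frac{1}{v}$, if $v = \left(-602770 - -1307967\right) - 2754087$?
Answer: $- \frac{1}{2048890} \approx -4.8807 \cdot 10^{-7}$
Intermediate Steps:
$v = -2048890$ ($v = \left(-602770 + 1307967\right) - 2754087 = 705197 - 2754087 = -2048890$)
$\frac{1}{v} = \frac{1}{-2048890} = - \frac{1}{2048890}$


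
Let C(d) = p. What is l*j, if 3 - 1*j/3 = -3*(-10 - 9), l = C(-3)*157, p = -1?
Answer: 25434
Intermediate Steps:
C(d) = -1
l = -157 (l = -1*157 = -157)
j = -162 (j = 9 - (-9)*(-10 - 9) = 9 - (-9)*(-19) = 9 - 3*57 = 9 - 171 = -162)
l*j = -157*(-162) = 25434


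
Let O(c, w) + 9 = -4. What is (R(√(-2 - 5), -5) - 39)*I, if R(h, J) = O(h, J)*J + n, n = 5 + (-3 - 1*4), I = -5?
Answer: -120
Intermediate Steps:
n = -2 (n = 5 + (-3 - 4) = 5 - 7 = -2)
O(c, w) = -13 (O(c, w) = -9 - 4 = -13)
R(h, J) = -2 - 13*J (R(h, J) = -13*J - 2 = -2 - 13*J)
(R(√(-2 - 5), -5) - 39)*I = ((-2 - 13*(-5)) - 39)*(-5) = ((-2 + 65) - 39)*(-5) = (63 - 39)*(-5) = 24*(-5) = -120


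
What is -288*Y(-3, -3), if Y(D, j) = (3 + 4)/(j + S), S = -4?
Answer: 288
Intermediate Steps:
Y(D, j) = 7/(-4 + j) (Y(D, j) = (3 + 4)/(j - 4) = 7/(-4 + j))
-288*Y(-3, -3) = -2016/(-4 - 3) = -2016/(-7) = -2016*(-1)/7 = -288*(-1) = 288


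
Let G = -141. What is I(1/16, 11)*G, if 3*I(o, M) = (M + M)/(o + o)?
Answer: -8272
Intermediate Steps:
I(o, M) = M/(3*o) (I(o, M) = ((M + M)/(o + o))/3 = ((2*M)/((2*o)))/3 = ((2*M)*(1/(2*o)))/3 = (M/o)/3 = M/(3*o))
I(1/16, 11)*G = ((⅓)*11/1/16)*(-141) = ((⅓)*11/(1/16))*(-141) = ((⅓)*11*16)*(-141) = (176/3)*(-141) = -8272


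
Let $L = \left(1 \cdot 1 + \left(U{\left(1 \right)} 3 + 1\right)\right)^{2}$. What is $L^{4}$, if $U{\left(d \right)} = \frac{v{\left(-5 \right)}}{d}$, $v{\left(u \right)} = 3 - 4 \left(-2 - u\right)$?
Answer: $152587890625$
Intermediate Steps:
$v{\left(u \right)} = 11 + 4 u$ ($v{\left(u \right)} = 3 + \left(8 + 4 u\right) = 11 + 4 u$)
$U{\left(d \right)} = - \frac{9}{d}$ ($U{\left(d \right)} = \frac{11 + 4 \left(-5\right)}{d} = \frac{11 - 20}{d} = - \frac{9}{d}$)
$L = 625$ ($L = \left(1 \cdot 1 + \left(- \frac{9}{1} \cdot 3 + 1\right)\right)^{2} = \left(1 + \left(\left(-9\right) 1 \cdot 3 + 1\right)\right)^{2} = \left(1 + \left(\left(-9\right) 3 + 1\right)\right)^{2} = \left(1 + \left(-27 + 1\right)\right)^{2} = \left(1 - 26\right)^{2} = \left(-25\right)^{2} = 625$)
$L^{4} = 625^{4} = 152587890625$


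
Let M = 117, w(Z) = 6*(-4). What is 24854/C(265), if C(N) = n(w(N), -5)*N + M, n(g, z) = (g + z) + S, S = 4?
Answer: -12427/3254 ≈ -3.8190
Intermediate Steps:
w(Z) = -24
n(g, z) = 4 + g + z (n(g, z) = (g + z) + 4 = 4 + g + z)
C(N) = 117 - 25*N (C(N) = (4 - 24 - 5)*N + 117 = -25*N + 117 = 117 - 25*N)
24854/C(265) = 24854/(117 - 25*265) = 24854/(117 - 6625) = 24854/(-6508) = 24854*(-1/6508) = -12427/3254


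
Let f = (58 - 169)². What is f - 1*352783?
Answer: -340462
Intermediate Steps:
f = 12321 (f = (-111)² = 12321)
f - 1*352783 = 12321 - 1*352783 = 12321 - 352783 = -340462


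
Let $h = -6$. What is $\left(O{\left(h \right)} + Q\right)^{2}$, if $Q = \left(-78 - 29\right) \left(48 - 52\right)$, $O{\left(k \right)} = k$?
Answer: $178084$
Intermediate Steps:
$Q = 428$ ($Q = \left(-107\right) \left(-4\right) = 428$)
$\left(O{\left(h \right)} + Q\right)^{2} = \left(-6 + 428\right)^{2} = 422^{2} = 178084$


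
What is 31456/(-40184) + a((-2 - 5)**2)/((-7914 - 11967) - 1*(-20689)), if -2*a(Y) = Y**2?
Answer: -18414335/8117168 ≈ -2.2686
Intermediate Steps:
a(Y) = -Y**2/2
31456/(-40184) + a((-2 - 5)**2)/((-7914 - 11967) - 1*(-20689)) = 31456/(-40184) + (-(-2 - 5)**4/2)/((-7914 - 11967) - 1*(-20689)) = 31456*(-1/40184) + (-((-7)**2)**2/2)/(-19881 + 20689) = -3932/5023 - 1/2*49**2/808 = -3932/5023 - 1/2*2401*(1/808) = -3932/5023 - 2401/2*1/808 = -3932/5023 - 2401/1616 = -18414335/8117168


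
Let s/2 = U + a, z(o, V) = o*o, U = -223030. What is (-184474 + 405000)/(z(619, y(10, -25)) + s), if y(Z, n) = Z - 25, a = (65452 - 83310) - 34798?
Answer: -220526/168211 ≈ -1.3110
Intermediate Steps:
a = -52656 (a = -17858 - 34798 = -52656)
y(Z, n) = -25 + Z
z(o, V) = o**2
s = -551372 (s = 2*(-223030 - 52656) = 2*(-275686) = -551372)
(-184474 + 405000)/(z(619, y(10, -25)) + s) = (-184474 + 405000)/(619**2 - 551372) = 220526/(383161 - 551372) = 220526/(-168211) = 220526*(-1/168211) = -220526/168211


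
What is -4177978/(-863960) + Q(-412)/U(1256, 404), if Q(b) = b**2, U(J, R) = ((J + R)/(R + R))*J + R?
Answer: 502224921591/8138071220 ≈ 61.713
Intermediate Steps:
U(J, R) = R + J*(J + R)/(2*R) (U(J, R) = ((J + R)/((2*R)))*J + R = ((J + R)*(1/(2*R)))*J + R = ((J + R)/(2*R))*J + R = J*(J + R)/(2*R) + R = R + J*(J + R)/(2*R))
-4177978/(-863960) + Q(-412)/U(1256, 404) = -4177978/(-863960) + (-412)**2/(404 + (1/2)*1256 + (1/2)*1256**2/404) = -4177978*(-1/863960) + 169744/(404 + 628 + (1/2)*1577536*(1/404)) = 2088989/431980 + 169744/(404 + 628 + 197192/101) = 2088989/431980 + 169744/(301424/101) = 2088989/431980 + 169744*(101/301424) = 2088989/431980 + 1071509/18839 = 502224921591/8138071220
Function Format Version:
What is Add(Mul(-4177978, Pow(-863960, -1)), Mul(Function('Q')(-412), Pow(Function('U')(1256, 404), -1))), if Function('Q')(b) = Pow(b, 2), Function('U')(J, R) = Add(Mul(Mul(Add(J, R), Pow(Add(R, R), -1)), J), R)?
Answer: Rational(502224921591, 8138071220) ≈ 61.713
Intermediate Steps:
Function('U')(J, R) = Add(R, Mul(Rational(1, 2), J, Pow(R, -1), Add(J, R))) (Function('U')(J, R) = Add(Mul(Mul(Add(J, R), Pow(Mul(2, R), -1)), J), R) = Add(Mul(Mul(Add(J, R), Mul(Rational(1, 2), Pow(R, -1))), J), R) = Add(Mul(Mul(Rational(1, 2), Pow(R, -1), Add(J, R)), J), R) = Add(Mul(Rational(1, 2), J, Pow(R, -1), Add(J, R)), R) = Add(R, Mul(Rational(1, 2), J, Pow(R, -1), Add(J, R))))
Add(Mul(-4177978, Pow(-863960, -1)), Mul(Function('Q')(-412), Pow(Function('U')(1256, 404), -1))) = Add(Mul(-4177978, Pow(-863960, -1)), Mul(Pow(-412, 2), Pow(Add(404, Mul(Rational(1, 2), 1256), Mul(Rational(1, 2), Pow(1256, 2), Pow(404, -1))), -1))) = Add(Mul(-4177978, Rational(-1, 863960)), Mul(169744, Pow(Add(404, 628, Mul(Rational(1, 2), 1577536, Rational(1, 404))), -1))) = Add(Rational(2088989, 431980), Mul(169744, Pow(Add(404, 628, Rational(197192, 101)), -1))) = Add(Rational(2088989, 431980), Mul(169744, Pow(Rational(301424, 101), -1))) = Add(Rational(2088989, 431980), Mul(169744, Rational(101, 301424))) = Add(Rational(2088989, 431980), Rational(1071509, 18839)) = Rational(502224921591, 8138071220)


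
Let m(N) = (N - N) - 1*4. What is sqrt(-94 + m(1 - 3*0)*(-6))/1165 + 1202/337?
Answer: 1202/337 + I*sqrt(70)/1165 ≈ 3.5668 + 0.0071816*I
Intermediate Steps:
m(N) = -4 (m(N) = 0 - 4 = -4)
sqrt(-94 + m(1 - 3*0)*(-6))/1165 + 1202/337 = sqrt(-94 - 4*(-6))/1165 + 1202/337 = sqrt(-94 + 24)*(1/1165) + 1202*(1/337) = sqrt(-70)*(1/1165) + 1202/337 = (I*sqrt(70))*(1/1165) + 1202/337 = I*sqrt(70)/1165 + 1202/337 = 1202/337 + I*sqrt(70)/1165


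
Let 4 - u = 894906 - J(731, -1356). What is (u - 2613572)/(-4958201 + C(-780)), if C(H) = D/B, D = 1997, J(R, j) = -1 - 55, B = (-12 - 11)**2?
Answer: 309335395/437147722 ≈ 0.70762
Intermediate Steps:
B = 529 (B = (-23)**2 = 529)
J(R, j) = -56
u = -894958 (u = 4 - (894906 - 1*(-56)) = 4 - (894906 + 56) = 4 - 1*894962 = 4 - 894962 = -894958)
C(H) = 1997/529
(u - 2613572)/(-4958201 + C(-780)) = (-894958 - 2613572)/(-4958201 + 1997/529) = -3508530/(-2622886332/529) = -3508530*(-529/2622886332) = 309335395/437147722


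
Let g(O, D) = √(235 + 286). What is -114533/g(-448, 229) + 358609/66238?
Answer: 358609/66238 - 114533*√521/521 ≈ -5012.4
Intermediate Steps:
g(O, D) = √521
-114533/g(-448, 229) + 358609/66238 = -114533*√521/521 + 358609/66238 = 358609/66238 - 114533*√521/521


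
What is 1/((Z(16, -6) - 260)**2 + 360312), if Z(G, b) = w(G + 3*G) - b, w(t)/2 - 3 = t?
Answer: 1/374712 ≈ 2.6687e-6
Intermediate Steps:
w(t) = 6 + 2*t
Z(G, b) = 6 - b + 8*G (Z(G, b) = (6 + 2*(G + 3*G)) - b = (6 + 2*(4*G)) - b = (6 + 8*G) - b = 6 - b + 8*G)
1/((Z(16, -6) - 260)**2 + 360312) = 1/(((6 - 1*(-6) + 8*16) - 260)**2 + 360312) = 1/(((6 + 6 + 128) - 260)**2 + 360312) = 1/((140 - 260)**2 + 360312) = 1/((-120)**2 + 360312) = 1/(14400 + 360312) = 1/374712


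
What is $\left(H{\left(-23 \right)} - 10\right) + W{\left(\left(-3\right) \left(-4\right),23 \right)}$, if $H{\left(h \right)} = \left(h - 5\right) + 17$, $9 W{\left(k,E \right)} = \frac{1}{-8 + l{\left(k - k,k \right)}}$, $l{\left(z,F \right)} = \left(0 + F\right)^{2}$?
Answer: $- \frac{25703}{1224} \approx -20.999$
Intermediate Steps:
$l{\left(z,F \right)} = F^{2}$
$W{\left(k,E \right)} = \frac{1}{9 \left(-8 + k^{2}\right)}$
$H{\left(h \right)} = 12 + h$ ($H{\left(h \right)} = \left(-5 + h\right) + 17 = 12 + h$)
$\left(H{\left(-23 \right)} - 10\right) + W{\left(\left(-3\right) \left(-4\right),23 \right)} = \left(\left(12 - 23\right) - 10\right) + \frac{1}{9 \left(-8 + \left(\left(-3\right) \left(-4\right)\right)^{2}\right)} = \left(-11 - 10\right) + \frac{1}{9 \left(-8 + 12^{2}\right)} = -21 + \frac{1}{9 \left(-8 + 144\right)} = -21 + \frac{1}{9 \cdot 136} = -21 + \frac{1}{9} \cdot \frac{1}{136} = -21 + \frac{1}{1224} = - \frac{25703}{1224}$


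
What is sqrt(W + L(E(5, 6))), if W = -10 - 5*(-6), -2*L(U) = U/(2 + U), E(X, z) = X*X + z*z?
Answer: sqrt(34426)/42 ≈ 4.4177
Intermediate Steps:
E(X, z) = X**2 + z**2
L(U) = -U/(2*(2 + U))
W = 20 (W = -10 + 30 = 20)
sqrt(W + L(E(5, 6))) = sqrt(20 - (5**2 + 6**2)/(4 + 2*(5**2 + 6**2))) = sqrt(20 - (25 + 36)/(4 + 2*(25 + 36))) = sqrt(20 - 1*61/(4 + 2*61)) = sqrt(20 - 1*61/(4 + 122)) = sqrt(20 - 1*61/126) = sqrt(20 - 1*61*1/126) = sqrt(20 - 61/126) = sqrt(2459/126) = sqrt(34426)/42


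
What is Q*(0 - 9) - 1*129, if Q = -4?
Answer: -93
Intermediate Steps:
Q*(0 - 9) - 1*129 = -4*(0 - 9) - 1*129 = -4*(-9) - 129 = 36 - 129 = -93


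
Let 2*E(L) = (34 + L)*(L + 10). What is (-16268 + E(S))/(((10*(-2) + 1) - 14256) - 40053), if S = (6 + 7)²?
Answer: -3801/108656 ≈ -0.034982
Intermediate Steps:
S = 169 (S = 13² = 169)
E(L) = (10 + L)*(34 + L)/2 (E(L) = ((34 + L)*(L + 10))/2 = ((34 + L)*(10 + L))/2 = ((10 + L)*(34 + L))/2 = (10 + L)*(34 + L)/2)
(-16268 + E(S))/(((10*(-2) + 1) - 14256) - 40053) = (-16268 + (170 + (½)*169² + 22*169))/(((10*(-2) + 1) - 14256) - 40053) = (-16268 + (170 + (½)*28561 + 3718))/(((-20 + 1) - 14256) - 40053) = (-16268 + (170 + 28561/2 + 3718))/((-19 - 14256) - 40053) = (-16268 + 36337/2)/(-14275 - 40053) = (3801/2)/(-54328) = (3801/2)*(-1/54328) = -3801/108656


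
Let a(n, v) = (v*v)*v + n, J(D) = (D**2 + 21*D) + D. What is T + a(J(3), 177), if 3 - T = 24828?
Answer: 5520483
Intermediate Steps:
T = -24825 (T = 3 - 1*24828 = 3 - 24828 = -24825)
J(D) = D**2 + 22*D
a(n, v) = n + v**3 (a(n, v) = v**2*v + n = v**3 + n = n + v**3)
T + a(J(3), 177) = -24825 + (3*(22 + 3) + 177**3) = -24825 + (3*25 + 5545233) = -24825 + (75 + 5545233) = -24825 + 5545308 = 5520483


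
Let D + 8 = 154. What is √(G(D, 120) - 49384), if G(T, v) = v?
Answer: 4*I*√3079 ≈ 221.96*I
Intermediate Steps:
D = 146 (D = -8 + 154 = 146)
√(G(D, 120) - 49384) = √(120 - 49384) = √(-49264) = 4*I*√3079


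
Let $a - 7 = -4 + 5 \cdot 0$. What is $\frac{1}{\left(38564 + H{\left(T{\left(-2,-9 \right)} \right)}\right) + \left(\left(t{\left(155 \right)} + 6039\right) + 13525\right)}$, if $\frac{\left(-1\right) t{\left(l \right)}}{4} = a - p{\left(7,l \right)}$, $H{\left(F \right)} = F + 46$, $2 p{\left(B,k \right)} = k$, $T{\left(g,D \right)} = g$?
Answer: $\frac{1}{58470} \approx 1.7103 \cdot 10^{-5}$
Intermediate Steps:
$p{\left(B,k \right)} = \frac{k}{2}$
$H{\left(F \right)} = 46 + F$
$a = 3$ ($a = 7 + \left(-4 + 5 \cdot 0\right) = 7 + \left(-4 + 0\right) = 7 - 4 = 3$)
$t{\left(l \right)} = -12 + 2 l$ ($t{\left(l \right)} = - 4 \left(3 - \frac{l}{2}\right) = -12 + 2 l$)
$\frac{1}{\left(38564 + H{\left(T{\left(-2,-9 \right)} \right)}\right) + \left(\left(t{\left(155 \right)} + 6039\right) + 13525\right)} = \frac{1}{\left(38564 + \left(46 - 2\right)\right) + \left(\left(\left(-12 + 2 \cdot 155\right) + 6039\right) + 13525\right)} = \frac{1}{\left(38564 + 44\right) + \left(\left(\left(-12 + 310\right) + 6039\right) + 13525\right)} = \frac{1}{38608 + \left(\left(298 + 6039\right) + 13525\right)} = \frac{1}{38608 + \left(6337 + 13525\right)} = \frac{1}{38608 + 19862} = \frac{1}{58470}$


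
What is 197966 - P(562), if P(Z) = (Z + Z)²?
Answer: -1065410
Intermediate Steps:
P(Z) = 4*Z² (P(Z) = (2*Z)² = 4*Z²)
197966 - P(562) = 197966 - 4*562² = 197966 - 4*315844 = 197966 - 1*1263376 = 197966 - 1263376 = -1065410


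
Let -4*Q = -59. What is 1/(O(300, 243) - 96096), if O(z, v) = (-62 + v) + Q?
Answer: -4/383601 ≈ -1.0427e-5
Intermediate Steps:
Q = 59/4 (Q = -¼*(-59) = 59/4 ≈ 14.750)
O(z, v) = -189/4 + v (O(z, v) = (-62 + v) + 59/4 = -189/4 + v)
1/(O(300, 243) - 96096) = 1/((-189/4 + 243) - 96096) = 1/(783/4 - 96096) = 1/(-383601/4) = -4/383601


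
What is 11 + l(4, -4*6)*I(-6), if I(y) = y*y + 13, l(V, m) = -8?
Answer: -381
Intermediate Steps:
I(y) = 13 + y² (I(y) = y² + 13 = 13 + y²)
11 + l(4, -4*6)*I(-6) = 11 - 8*(13 + (-6)²) = 11 - 8*(13 + 36) = 11 - 8*49 = 11 - 392 = -381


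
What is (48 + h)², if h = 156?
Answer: 41616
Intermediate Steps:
(48 + h)² = (48 + 156)² = 204² = 41616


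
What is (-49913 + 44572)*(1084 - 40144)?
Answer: 208619460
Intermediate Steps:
(-49913 + 44572)*(1084 - 40144) = -5341*(-39060) = 208619460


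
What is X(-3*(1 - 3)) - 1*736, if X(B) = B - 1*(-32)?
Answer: -698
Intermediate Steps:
X(B) = 32 + B (X(B) = B + 32 = 32 + B)
X(-3*(1 - 3)) - 1*736 = (32 - 3*(1 - 3)) - 1*736 = (32 - 3*(-2)) - 736 = (32 + 6) - 736 = 38 - 736 = -698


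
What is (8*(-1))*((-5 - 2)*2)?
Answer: 112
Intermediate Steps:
(8*(-1))*((-5 - 2)*2) = -(-56)*2 = -8*(-14) = 112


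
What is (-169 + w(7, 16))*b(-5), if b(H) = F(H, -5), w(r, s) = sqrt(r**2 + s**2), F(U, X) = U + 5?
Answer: 0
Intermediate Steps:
F(U, X) = 5 + U
b(H) = 5 + H
(-169 + w(7, 16))*b(-5) = (-169 + sqrt(7**2 + 16**2))*(5 - 5) = (-169 + sqrt(49 + 256))*0 = (-169 + sqrt(305))*0 = 0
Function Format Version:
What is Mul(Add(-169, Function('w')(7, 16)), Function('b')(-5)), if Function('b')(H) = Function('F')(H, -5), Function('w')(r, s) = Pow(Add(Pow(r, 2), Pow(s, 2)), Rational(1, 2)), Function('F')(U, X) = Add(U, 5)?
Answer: 0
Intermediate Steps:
Function('F')(U, X) = Add(5, U)
Function('b')(H) = Add(5, H)
Mul(Add(-169, Function('w')(7, 16)), Function('b')(-5)) = Mul(Add(-169, Pow(Add(Pow(7, 2), Pow(16, 2)), Rational(1, 2))), Add(5, -5)) = Mul(Add(-169, Pow(Add(49, 256), Rational(1, 2))), 0) = Mul(Add(-169, Pow(305, Rational(1, 2))), 0) = 0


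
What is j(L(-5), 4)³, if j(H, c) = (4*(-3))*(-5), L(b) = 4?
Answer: 216000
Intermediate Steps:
j(H, c) = 60 (j(H, c) = -12*(-5) = 60)
j(L(-5), 4)³ = 60³ = 216000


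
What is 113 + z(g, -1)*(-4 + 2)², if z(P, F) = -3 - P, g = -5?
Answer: 121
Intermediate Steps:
113 + z(g, -1)*(-4 + 2)² = 113 + (-3 - 1*(-5))*(-4 + 2)² = 113 + (-3 + 5)*(-2)² = 113 + 2*4 = 113 + 8 = 121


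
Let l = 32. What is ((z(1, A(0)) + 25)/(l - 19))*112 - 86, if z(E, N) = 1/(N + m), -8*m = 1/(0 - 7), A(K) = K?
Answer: 7954/13 ≈ 611.85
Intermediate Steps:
m = 1/56 (m = -1/(8*(0 - 7)) = -1/8/(-7) = -1/8*(-1/7) = 1/56 ≈ 0.017857)
z(E, N) = 1/(1/56 + N) (z(E, N) = 1/(N + 1/56) = 1/(1/56 + N))
((z(1, A(0)) + 25)/(l - 19))*112 - 86 = ((56/(1 + 56*0) + 25)/(32 - 19))*112 - 86 = ((56/(1 + 0) + 25)/13)*112 - 86 = ((56/1 + 25)*(1/13))*112 - 86 = ((56*1 + 25)*(1/13))*112 - 86 = ((56 + 25)*(1/13))*112 - 86 = (81*(1/13))*112 - 86 = (81/13)*112 - 86 = 9072/13 - 86 = 7954/13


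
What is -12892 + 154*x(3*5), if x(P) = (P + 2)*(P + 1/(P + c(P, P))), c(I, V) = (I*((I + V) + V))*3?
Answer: 1582757/60 ≈ 26379.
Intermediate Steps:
c(I, V) = 3*I*(I + 2*V) (c(I, V) = (I*(I + 2*V))*3 = 3*I*(I + 2*V))
x(P) = (2 + P)*(P + 1/(P + 9*P**2)) (x(P) = (P + 2)*(P + 1/(P + 3*P*(P + 2*P))) = (2 + P)*(P + 1/(P + 3*P*(3*P))) = (2 + P)*(P + 1/(P + 9*P**2)))
-12892 + 154*x(3*5) = -12892 + 154*((2 + 3*5 + 2*(3*5)**2 + 9*(3*5)**4 + 19*(3*5)**3)/(((3*5))*(1 + 9*(3*5)))) = -12892 + 154*((2 + 15 + 2*15**2 + 9*15**4 + 19*15**3)/(15*(1 + 9*15))) = -12892 + 154*((2 + 15 + 2*225 + 9*50625 + 19*3375)/(15*(1 + 135))) = -12892 + 154*((1/15)*(2 + 15 + 450 + 455625 + 64125)/136) = -12892 + 154*((1/15)*(1/136)*520217) = -12892 + 154*(30601/120) = -12892 + 2356277/60 = 1582757/60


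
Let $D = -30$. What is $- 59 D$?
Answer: $1770$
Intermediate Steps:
$- 59 D = \left(-59\right) \left(-30\right) = 1770$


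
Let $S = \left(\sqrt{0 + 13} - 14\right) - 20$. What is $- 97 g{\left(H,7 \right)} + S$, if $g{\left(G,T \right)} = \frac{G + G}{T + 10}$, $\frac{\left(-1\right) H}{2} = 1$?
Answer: $- \frac{190}{17} + \sqrt{13} \approx -7.5709$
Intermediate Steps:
$H = -2$ ($H = \left(-2\right) 1 = -2$)
$g{\left(G,T \right)} = \frac{2 G}{10 + T}$
$S = -34 + \sqrt{13}$ ($S = \left(\sqrt{13} - 14\right) - 20 = \left(-14 + \sqrt{13}\right) - 20 = -34 + \sqrt{13} \approx -30.394$)
$- 97 g{\left(H,7 \right)} + S = - 97 \cdot 2 \left(-2\right) \frac{1}{10 + 7} - \left(34 - \sqrt{13}\right) = - 97 \cdot 2 \left(-2\right) \frac{1}{17} - \left(34 - \sqrt{13}\right) = \left(-97\right) \left(- \frac{4}{17}\right) - \left(34 - \sqrt{13}\right) = \frac{388}{17} - \left(34 - \sqrt{13}\right) = - \frac{190}{17} + \sqrt{13}$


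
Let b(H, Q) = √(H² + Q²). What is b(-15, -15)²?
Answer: 450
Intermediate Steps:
b(-15, -15)² = (√((-15)² + (-15)²))² = (√(225 + 225))² = (√450)² = (15*√2)² = 450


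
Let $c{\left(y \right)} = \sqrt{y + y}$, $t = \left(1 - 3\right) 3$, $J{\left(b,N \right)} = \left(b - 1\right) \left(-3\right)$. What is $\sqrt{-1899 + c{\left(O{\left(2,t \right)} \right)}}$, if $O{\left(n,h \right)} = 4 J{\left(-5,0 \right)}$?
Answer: $i \sqrt{1887} \approx 43.44 i$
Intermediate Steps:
$J{\left(b,N \right)} = 3 - 3 b$ ($J{\left(b,N \right)} = \left(-1 + b\right) \left(-3\right) = 3 - 3 b$)
$t = -6$ ($t = \left(-2\right) 3 = -6$)
$O{\left(n,h \right)} = 72$ ($O{\left(n,h \right)} = 4 \left(3 - -15\right) = 4 \left(3 + 15\right) = 4 \cdot 18 = 72$)
$c{\left(y \right)} = \sqrt{2} \sqrt{y}$ ($c{\left(y \right)} = \sqrt{2 y} = \sqrt{2} \sqrt{y}$)
$\sqrt{-1899 + c{\left(O{\left(2,t \right)} \right)}} = \sqrt{-1899 + \sqrt{2} \sqrt{72}} = \sqrt{-1899 + \sqrt{2} \cdot 6 \sqrt{2}} = \sqrt{-1899 + 12} = \sqrt{-1887} = i \sqrt{1887}$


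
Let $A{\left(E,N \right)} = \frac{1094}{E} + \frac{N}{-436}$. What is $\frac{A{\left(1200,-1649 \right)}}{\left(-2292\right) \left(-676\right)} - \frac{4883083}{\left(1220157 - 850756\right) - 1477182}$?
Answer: $\frac{494804296762911313}{112251711052540800} \approx 4.408$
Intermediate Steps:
$A{\left(E,N \right)} = \frac{1094}{E} - \frac{N}{436}$ ($A{\left(E,N \right)} = \frac{1094}{E} + N \left(- \frac{1}{436}\right) = \frac{1094}{E} - \frac{N}{436}$)
$\frac{A{\left(1200,-1649 \right)}}{\left(-2292\right) \left(-676\right)} - \frac{4883083}{\left(1220157 - 850756\right) - 1477182} = \frac{\frac{1094}{1200} - - \frac{1649}{436}}{\left(-2292\right) \left(-676\right)} - \frac{4883083}{\left(1220157 - 850756\right) - 1477182} = \frac{1094 \cdot \frac{1}{1200} + \frac{1649}{436}}{1549392} - \frac{4883083}{\left(1220157 - 850756\right) - 1477182} = \left(\frac{547}{600} + \frac{1649}{436}\right) \frac{1}{1549392} - \frac{4883083}{369401 - 1477182} = \frac{306973}{65400} \cdot \frac{1}{1549392} - \frac{4883083}{-1107781} = \frac{306973}{101330236800} - - \frac{4883083}{1107781} = \frac{306973}{101330236800} + \frac{4883083}{1107781} = \frac{494804296762911313}{112251711052540800}$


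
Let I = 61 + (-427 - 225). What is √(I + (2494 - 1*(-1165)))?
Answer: 2*√767 ≈ 55.390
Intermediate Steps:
I = -591 (I = 61 - 652 = -591)
√(I + (2494 - 1*(-1165))) = √(-591 + (2494 - 1*(-1165))) = √(-591 + (2494 + 1165)) = √(-591 + 3659) = √3068 = 2*√767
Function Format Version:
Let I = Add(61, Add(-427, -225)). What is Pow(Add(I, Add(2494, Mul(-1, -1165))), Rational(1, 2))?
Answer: Mul(2, Pow(767, Rational(1, 2))) ≈ 55.390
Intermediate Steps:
I = -591 (I = Add(61, -652) = -591)
Pow(Add(I, Add(2494, Mul(-1, -1165))), Rational(1, 2)) = Pow(Add(-591, Add(2494, Mul(-1, -1165))), Rational(1, 2)) = Pow(Add(-591, Add(2494, 1165)), Rational(1, 2)) = Pow(Add(-591, 3659), Rational(1, 2)) = Pow(3068, Rational(1, 2)) = Mul(2, Pow(767, Rational(1, 2)))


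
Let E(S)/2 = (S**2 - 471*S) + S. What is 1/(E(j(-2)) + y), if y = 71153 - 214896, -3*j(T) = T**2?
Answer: -9/1282375 ≈ -7.0182e-6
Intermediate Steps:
j(T) = -T**2/3
y = -143743
E(S) = -940*S + 2*S**2 (E(S) = 2*((S**2 - 471*S) + S) = 2*(S**2 - 470*S) = -940*S + 2*S**2)
1/(E(j(-2)) + y) = 1/(2*(-1/3*(-2)**2)*(-470 - 1/3*(-2)**2) - 143743) = 1/(2*(-1/3*4)*(-470 - 1/3*4) - 143743) = 1/(2*(-4/3)*(-470 - 4/3) - 143743) = 1/(2*(-4/3)*(-1414/3) - 143743) = 1/(11312/9 - 143743) = 1/(-1282375/9) = -9/1282375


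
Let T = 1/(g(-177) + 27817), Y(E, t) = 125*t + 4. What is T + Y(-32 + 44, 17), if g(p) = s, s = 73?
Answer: 59377811/27890 ≈ 2129.0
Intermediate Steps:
g(p) = 73
Y(E, t) = 4 + 125*t
T = 1/27890 (T = 1/(73 + 27817) = 1/27890 ≈ 3.5855e-5)
T + Y(-32 + 44, 17) = 1/27890 + (4 + 125*17) = 1/27890 + (4 + 2125) = 1/27890 + 2129 = 59377811/27890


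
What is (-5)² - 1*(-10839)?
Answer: 10864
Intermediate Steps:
(-5)² - 1*(-10839) = 25 + 10839 = 10864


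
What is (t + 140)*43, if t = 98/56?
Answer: 24381/4 ≈ 6095.3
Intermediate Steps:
t = 7/4 (t = 98*(1/56) = 7/4 ≈ 1.7500)
(t + 140)*43 = (7/4 + 140)*43 = (567/4)*43 = 24381/4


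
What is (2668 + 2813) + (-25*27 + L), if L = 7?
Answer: 4813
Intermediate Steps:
(2668 + 2813) + (-25*27 + L) = (2668 + 2813) + (-25*27 + 7) = 5481 + (-675 + 7) = 5481 - 668 = 4813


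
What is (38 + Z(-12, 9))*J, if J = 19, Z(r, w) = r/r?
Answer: 741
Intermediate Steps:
Z(r, w) = 1
(38 + Z(-12, 9))*J = (38 + 1)*19 = 39*19 = 741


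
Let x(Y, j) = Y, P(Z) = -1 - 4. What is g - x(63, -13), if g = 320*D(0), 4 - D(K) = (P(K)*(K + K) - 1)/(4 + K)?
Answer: 1297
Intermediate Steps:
P(Z) = -5
D(K) = 4 - (-1 - 10*K)/(4 + K) (D(K) = 4 - (-5*(K + K) - 1)/(4 + K) = 4 - (-10*K - 1)/(4 + K) = 4 - (-1 - 10*K)/(4 + K))
g = 1360 (g = 320*((17 + 14*0)/(4 + 0)) = 320*((17 + 0)/4) = 320*((1/4)*17) = 320*(17/4) = 1360)
g - x(63, -13) = 1360 - 1*63 = 1360 - 63 = 1297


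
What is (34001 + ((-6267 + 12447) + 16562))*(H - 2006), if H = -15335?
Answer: -983980363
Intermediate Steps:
(34001 + ((-6267 + 12447) + 16562))*(H - 2006) = (34001 + ((-6267 + 12447) + 16562))*(-15335 - 2006) = (34001 + (6180 + 16562))*(-17341) = (34001 + 22742)*(-17341) = 56743*(-17341) = -983980363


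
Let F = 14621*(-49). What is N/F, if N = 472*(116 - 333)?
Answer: 14632/102347 ≈ 0.14296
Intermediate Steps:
F = -716429
N = -102424 (N = 472*(-217) = -102424)
N/F = -102424/(-716429) = -102424*(-1/716429) = 14632/102347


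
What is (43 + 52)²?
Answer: 9025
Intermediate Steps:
(43 + 52)² = 95² = 9025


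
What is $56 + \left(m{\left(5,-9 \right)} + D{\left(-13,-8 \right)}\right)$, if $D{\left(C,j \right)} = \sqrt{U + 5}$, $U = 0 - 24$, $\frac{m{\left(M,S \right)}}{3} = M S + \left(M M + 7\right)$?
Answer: $17 + i \sqrt{19} \approx 17.0 + 4.3589 i$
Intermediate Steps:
$m{\left(M,S \right)} = 21 + 3 M^{2} + 3 M S$ ($m{\left(M,S \right)} = 3 \left(M S + \left(M M + 7\right)\right) = 3 \left(M S + \left(M^{2} + 7\right)\right) = 3 \left(M S + \left(7 + M^{2}\right)\right) = 3 \left(7 + M^{2} + M S\right) = 21 + 3 M^{2} + 3 M S$)
$U = -24$ ($U = 0 - 24 = -24$)
$D{\left(C,j \right)} = i \sqrt{19}$ ($D{\left(C,j \right)} = \sqrt{-24 + 5} = \sqrt{-19} = i \sqrt{19}$)
$56 + \left(m{\left(5,-9 \right)} + D{\left(-13,-8 \right)}\right) = 56 + \left(\left(21 + 3 \cdot 5^{2} + 3 \cdot 5 \left(-9\right)\right) + i \sqrt{19}\right) = 56 + \left(\left(21 + 3 \cdot 25 - 135\right) + i \sqrt{19}\right) = 56 + \left(\left(21 + 75 - 135\right) + i \sqrt{19}\right) = 56 - \left(39 - i \sqrt{19}\right) = 17 + i \sqrt{19}$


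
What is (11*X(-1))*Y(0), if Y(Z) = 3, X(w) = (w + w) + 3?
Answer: 33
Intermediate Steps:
X(w) = 3 + 2*w (X(w) = 2*w + 3 = 3 + 2*w)
(11*X(-1))*Y(0) = (11*(3 + 2*(-1)))*3 = (11*(3 - 2))*3 = (11*1)*3 = 11*3 = 33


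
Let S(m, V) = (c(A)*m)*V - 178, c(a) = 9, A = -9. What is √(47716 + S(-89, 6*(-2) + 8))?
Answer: 3*√5638 ≈ 225.26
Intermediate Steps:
S(m, V) = -178 + 9*V*m (S(m, V) = (9*m)*V - 178 = 9*V*m - 178 = -178 + 9*V*m)
√(47716 + S(-89, 6*(-2) + 8)) = √(47716 + (-178 + 9*(6*(-2) + 8)*(-89))) = √(47716 + (-178 + 9*(-12 + 8)*(-89))) = √(47716 + (-178 + 9*(-4)*(-89))) = √(47716 + (-178 + 3204)) = √(47716 + 3026) = √50742 = 3*√5638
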